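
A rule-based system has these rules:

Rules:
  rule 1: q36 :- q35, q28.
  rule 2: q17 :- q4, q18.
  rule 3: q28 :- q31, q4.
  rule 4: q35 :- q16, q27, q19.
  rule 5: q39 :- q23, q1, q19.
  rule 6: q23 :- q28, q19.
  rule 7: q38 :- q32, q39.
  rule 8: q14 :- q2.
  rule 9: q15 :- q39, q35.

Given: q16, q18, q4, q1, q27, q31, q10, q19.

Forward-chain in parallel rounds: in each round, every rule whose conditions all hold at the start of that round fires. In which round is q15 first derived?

Round 1: rule 2 [q17 :- q4, q18.]; rule 3 [q28 :- q31, q4.]; rule 4 [q35 :- q16, q27, q19.]. New: q17, q28, q35.
Round 2: rule 1 [q36 :- q35, q28.]; rule 6 [q23 :- q28, q19.]. New: q36, q23.
Round 3: rule 5 [q39 :- q23, q1, q19.]. New: q39.
Round 4: rule 9 [q15 :- q39, q35.]. New: q15.
q15 first appears in round 4.

4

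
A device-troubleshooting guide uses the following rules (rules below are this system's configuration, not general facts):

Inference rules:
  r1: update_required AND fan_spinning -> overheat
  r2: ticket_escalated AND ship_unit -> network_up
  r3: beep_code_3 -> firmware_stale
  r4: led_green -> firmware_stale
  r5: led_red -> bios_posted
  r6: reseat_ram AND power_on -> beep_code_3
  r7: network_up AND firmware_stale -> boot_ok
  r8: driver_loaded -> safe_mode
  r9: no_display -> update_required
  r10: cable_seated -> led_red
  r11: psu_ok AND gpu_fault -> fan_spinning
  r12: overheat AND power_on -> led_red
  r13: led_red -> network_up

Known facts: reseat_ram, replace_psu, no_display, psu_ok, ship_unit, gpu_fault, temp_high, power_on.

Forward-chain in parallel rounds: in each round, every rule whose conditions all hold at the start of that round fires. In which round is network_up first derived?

Round 1: r6 [reseat_ram AND power_on -> beep_code_3]; r9 [no_display -> update_required]; r11 [psu_ok AND gpu_fault -> fan_spinning]. Adds beep_code_3, update_required, fan_spinning.
Round 2: r1 [update_required AND fan_spinning -> overheat]; r3 [beep_code_3 -> firmware_stale]. Adds overheat, firmware_stale.
Round 3: r12 [overheat AND power_on -> led_red]. Adds led_red.
Round 4: r5 [led_red -> bios_posted]; r13 [led_red -> network_up]. Adds bios_posted, network_up.
network_up first appears in round 4.

4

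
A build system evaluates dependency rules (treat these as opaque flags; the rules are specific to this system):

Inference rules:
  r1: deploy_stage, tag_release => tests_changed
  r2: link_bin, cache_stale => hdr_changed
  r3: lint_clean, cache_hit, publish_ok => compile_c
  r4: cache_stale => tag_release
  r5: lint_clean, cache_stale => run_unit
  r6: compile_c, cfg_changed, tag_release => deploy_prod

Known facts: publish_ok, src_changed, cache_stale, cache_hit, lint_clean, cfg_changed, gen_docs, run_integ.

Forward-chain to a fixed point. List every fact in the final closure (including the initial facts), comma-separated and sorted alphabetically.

Round 1: r3 [lint_clean, cache_hit, publish_ok => compile_c]; r4 [cache_stale => tag_release]; r5 [lint_clean, cache_stale => run_unit]. Adds compile_c, tag_release, run_unit.
Round 2: r6 [compile_c, cfg_changed, tag_release => deploy_prod]. Adds deploy_prod.

cache_hit, cache_stale, cfg_changed, compile_c, deploy_prod, gen_docs, lint_clean, publish_ok, run_integ, run_unit, src_changed, tag_release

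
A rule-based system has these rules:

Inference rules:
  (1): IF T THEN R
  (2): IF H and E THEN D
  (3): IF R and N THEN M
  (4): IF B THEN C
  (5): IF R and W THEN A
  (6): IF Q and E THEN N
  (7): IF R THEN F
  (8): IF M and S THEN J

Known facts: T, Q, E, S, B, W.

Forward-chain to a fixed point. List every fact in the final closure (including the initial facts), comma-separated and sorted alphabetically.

A, B, C, E, F, J, M, N, Q, R, S, T, W

[1] (1) [IF T THEN R]; (4) [IF B THEN C]; (6) [IF Q and E THEN N]. ⇒ new: R, C, N.
[2] (3) [IF R and N THEN M]; (5) [IF R and W THEN A]; (7) [IF R THEN F]. ⇒ new: M, A, F.
[3] (8) [IF M and S THEN J]. ⇒ new: J.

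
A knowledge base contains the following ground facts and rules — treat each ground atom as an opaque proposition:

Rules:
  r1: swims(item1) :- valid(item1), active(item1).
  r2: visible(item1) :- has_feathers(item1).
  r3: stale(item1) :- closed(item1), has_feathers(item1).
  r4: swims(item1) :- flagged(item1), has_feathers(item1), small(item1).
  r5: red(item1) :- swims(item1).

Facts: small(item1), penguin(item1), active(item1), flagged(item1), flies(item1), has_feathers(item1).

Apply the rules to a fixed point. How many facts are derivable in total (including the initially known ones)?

9

[1] r2 [visible(item1) :- has_feathers(item1).]; r4 [swims(item1) :- flagged(item1), has_feathers(item1), small(item1).]. ⇒ new: visible(item1), swims(item1).
[2] r5 [red(item1) :- swims(item1).]. ⇒ new: red(item1).
Closure: {active(item1), flagged(item1), flies(item1), has_feathers(item1), penguin(item1), red(item1), small(item1), swims(item1), visible(item1)} — 9 facts.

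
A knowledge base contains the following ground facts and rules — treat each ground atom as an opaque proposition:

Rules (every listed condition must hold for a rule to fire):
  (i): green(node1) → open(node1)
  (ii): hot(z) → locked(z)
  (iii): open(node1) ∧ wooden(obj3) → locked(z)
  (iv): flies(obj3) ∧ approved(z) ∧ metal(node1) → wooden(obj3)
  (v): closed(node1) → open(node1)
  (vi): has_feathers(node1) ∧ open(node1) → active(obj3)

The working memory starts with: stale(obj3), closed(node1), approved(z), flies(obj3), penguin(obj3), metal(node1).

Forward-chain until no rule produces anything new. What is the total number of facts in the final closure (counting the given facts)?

Round 1: (iv) [flies(obj3) ∧ approved(z) ∧ metal(node1) → wooden(obj3)]; (v) [closed(node1) → open(node1)]. Adds wooden(obj3), open(node1).
Round 2: (iii) [open(node1) ∧ wooden(obj3) → locked(z)]. Adds locked(z).
Closure: {approved(z), closed(node1), flies(obj3), locked(z), metal(node1), open(node1), penguin(obj3), stale(obj3), wooden(obj3)} — 9 facts.

9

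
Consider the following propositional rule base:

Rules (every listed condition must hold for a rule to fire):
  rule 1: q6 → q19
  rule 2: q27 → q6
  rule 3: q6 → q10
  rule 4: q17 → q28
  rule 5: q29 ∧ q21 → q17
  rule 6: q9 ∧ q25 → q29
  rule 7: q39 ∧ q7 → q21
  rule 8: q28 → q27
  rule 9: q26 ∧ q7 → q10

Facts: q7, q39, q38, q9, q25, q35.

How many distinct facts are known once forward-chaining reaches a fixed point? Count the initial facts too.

14

Round 1: rule 6 [q9 ∧ q25 → q29]; rule 7 [q39 ∧ q7 → q21]. New: q29, q21.
Round 2: rule 5 [q29 ∧ q21 → q17]. New: q17.
Round 3: rule 4 [q17 → q28]. New: q28.
Round 4: rule 8 [q28 → q27]. New: q27.
Round 5: rule 2 [q27 → q6]. New: q6.
Round 6: rule 1 [q6 → q19]; rule 3 [q6 → q10]. New: q19, q10.
Closure: {q10, q17, q19, q21, q25, q27, q28, q29, q35, q38, q39, q6, q7, q9} — 14 facts.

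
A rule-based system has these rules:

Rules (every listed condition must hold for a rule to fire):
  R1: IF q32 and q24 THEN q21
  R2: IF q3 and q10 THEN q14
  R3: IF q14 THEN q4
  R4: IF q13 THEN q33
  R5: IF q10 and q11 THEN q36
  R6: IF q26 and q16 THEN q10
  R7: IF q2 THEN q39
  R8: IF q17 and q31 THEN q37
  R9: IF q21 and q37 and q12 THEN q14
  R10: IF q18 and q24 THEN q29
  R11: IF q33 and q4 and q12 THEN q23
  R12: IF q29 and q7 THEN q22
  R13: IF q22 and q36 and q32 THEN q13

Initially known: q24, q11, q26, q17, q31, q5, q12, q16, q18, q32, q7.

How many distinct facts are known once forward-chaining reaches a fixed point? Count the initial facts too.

22

Round 1 — R1, R6, R8, R10, derive q21, q10, q37, q29.
Round 2 — R5, R9, R12, derive q36, q14, q22.
Round 3 — R3, R13, derive q4, q13.
Round 4 — R4, derive q33.
Round 5 — R11, derive q23.
Closure: {q10, q11, q12, q13, q14, q16, q17, q18, q21, q22, q23, q24, q26, q29, q31, q32, q33, q36, q37, q4, q5, q7} — 22 facts.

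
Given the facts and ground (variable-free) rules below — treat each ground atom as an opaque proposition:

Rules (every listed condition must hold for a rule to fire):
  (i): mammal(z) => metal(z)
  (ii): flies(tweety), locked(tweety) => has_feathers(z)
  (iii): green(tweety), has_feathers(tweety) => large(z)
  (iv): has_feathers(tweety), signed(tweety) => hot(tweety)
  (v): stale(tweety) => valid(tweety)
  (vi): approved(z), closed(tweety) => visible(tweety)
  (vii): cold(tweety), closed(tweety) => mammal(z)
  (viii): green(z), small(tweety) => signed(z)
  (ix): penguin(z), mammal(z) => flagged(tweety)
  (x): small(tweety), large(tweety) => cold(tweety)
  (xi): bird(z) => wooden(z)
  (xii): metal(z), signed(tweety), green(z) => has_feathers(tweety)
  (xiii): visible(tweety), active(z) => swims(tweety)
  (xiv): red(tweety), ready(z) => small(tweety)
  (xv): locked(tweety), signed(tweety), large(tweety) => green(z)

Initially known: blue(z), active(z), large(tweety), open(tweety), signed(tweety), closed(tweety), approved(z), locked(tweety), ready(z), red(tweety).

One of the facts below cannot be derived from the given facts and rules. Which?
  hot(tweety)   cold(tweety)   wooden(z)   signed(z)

wooden(z)

Round 1 fires (vi), (xiv), (xv), giving visible(tweety), small(tweety), green(z).
Round 2 fires (viii), (x), (xiii), giving signed(z), cold(tweety), swims(tweety).
Round 3 fires (vii), giving mammal(z).
Round 4 fires (i), giving metal(z).
Round 5 fires (xii), giving has_feathers(tweety).
Round 6 fires (iv), giving hot(tweety).
Derived: cold(tweety) (round 2), hot(tweety) (round 6), signed(z) (round 2). wooden(z) never appears in any round.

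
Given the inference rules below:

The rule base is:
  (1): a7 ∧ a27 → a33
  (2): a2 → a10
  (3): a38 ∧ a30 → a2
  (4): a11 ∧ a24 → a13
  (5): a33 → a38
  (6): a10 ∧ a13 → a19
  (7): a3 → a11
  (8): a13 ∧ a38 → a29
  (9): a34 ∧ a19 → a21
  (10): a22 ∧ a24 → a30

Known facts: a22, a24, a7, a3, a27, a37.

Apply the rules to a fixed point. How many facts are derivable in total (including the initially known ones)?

15

Round 1 — (1), (7), (10), derive a33, a11, a30.
Round 2 — (4), (5), derive a13, a38.
Round 3 — (3), (8), derive a2, a29.
Round 4 — (2), derive a10.
Round 5 — (6), derive a19.
Closure: {a10, a11, a13, a19, a2, a22, a24, a27, a29, a3, a30, a33, a37, a38, a7} — 15 facts.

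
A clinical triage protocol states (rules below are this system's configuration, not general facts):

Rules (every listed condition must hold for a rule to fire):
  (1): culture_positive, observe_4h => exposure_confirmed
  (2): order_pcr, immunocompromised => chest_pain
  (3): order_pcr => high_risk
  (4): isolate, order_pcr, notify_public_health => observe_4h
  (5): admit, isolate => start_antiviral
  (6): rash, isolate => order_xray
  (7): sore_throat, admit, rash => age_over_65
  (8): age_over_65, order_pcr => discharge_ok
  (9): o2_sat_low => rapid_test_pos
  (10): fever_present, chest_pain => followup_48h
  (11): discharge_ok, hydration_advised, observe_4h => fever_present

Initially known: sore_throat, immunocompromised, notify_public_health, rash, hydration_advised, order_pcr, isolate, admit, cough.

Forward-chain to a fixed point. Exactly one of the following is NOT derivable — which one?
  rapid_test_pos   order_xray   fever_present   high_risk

rapid_test_pos

Round 1 — (2), (3), (4), (5), (6), (7), derive chest_pain, high_risk, observe_4h, start_antiviral, order_xray, age_over_65.
Round 2 — (8), derive discharge_ok.
Round 3 — (11), derive fever_present.
Round 4 — (10), derive followup_48h.
Derived: order_xray (round 1), high_risk (round 1), fever_present (round 3). rapid_test_pos never appears in any round.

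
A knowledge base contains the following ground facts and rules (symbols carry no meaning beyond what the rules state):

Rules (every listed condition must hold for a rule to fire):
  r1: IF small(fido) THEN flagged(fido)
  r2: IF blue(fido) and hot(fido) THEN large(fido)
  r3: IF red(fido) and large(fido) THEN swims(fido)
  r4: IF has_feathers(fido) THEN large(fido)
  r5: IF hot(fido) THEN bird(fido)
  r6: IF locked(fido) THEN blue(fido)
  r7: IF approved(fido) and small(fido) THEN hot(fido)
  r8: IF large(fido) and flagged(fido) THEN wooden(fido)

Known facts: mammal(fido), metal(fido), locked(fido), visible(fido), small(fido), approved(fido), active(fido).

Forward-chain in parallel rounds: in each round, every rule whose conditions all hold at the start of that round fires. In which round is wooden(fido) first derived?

3

Round 1: r1 [IF small(fido) THEN flagged(fido)]; r6 [IF locked(fido) THEN blue(fido)]; r7 [IF approved(fido) and small(fido) THEN hot(fido)]. Adds flagged(fido), blue(fido), hot(fido).
Round 2: r2 [IF blue(fido) and hot(fido) THEN large(fido)]; r5 [IF hot(fido) THEN bird(fido)]. Adds large(fido), bird(fido).
Round 3: r8 [IF large(fido) and flagged(fido) THEN wooden(fido)]. Adds wooden(fido).
wooden(fido) first appears in round 3.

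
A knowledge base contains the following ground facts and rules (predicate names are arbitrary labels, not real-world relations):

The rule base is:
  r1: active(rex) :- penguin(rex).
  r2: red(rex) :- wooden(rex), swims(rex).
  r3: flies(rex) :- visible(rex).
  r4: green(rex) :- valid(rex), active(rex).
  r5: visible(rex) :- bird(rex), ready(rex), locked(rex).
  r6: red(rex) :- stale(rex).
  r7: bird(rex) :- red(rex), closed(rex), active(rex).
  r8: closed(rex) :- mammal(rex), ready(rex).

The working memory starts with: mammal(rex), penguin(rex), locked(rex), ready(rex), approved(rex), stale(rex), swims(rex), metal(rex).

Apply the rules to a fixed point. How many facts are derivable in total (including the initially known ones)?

[1] r1 [active(rex) :- penguin(rex).]; r6 [red(rex) :- stale(rex).]; r8 [closed(rex) :- mammal(rex), ready(rex).]. ⇒ new: active(rex), red(rex), closed(rex).
[2] r7 [bird(rex) :- red(rex), closed(rex), active(rex).]. ⇒ new: bird(rex).
[3] r5 [visible(rex) :- bird(rex), ready(rex), locked(rex).]. ⇒ new: visible(rex).
[4] r3 [flies(rex) :- visible(rex).]. ⇒ new: flies(rex).
Closure: {active(rex), approved(rex), bird(rex), closed(rex), flies(rex), locked(rex), mammal(rex), metal(rex), penguin(rex), ready(rex), red(rex), stale(rex), swims(rex), visible(rex)} — 14 facts.

14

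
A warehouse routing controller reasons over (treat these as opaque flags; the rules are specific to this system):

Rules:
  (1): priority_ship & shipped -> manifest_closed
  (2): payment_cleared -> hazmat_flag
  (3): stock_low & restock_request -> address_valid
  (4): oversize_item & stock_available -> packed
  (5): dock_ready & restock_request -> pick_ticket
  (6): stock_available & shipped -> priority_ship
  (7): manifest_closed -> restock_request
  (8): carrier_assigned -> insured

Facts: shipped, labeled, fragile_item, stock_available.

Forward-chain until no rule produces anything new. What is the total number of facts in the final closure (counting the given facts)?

7

Round 1 fires (6), giving priority_ship.
Round 2 fires (1), giving manifest_closed.
Round 3 fires (7), giving restock_request.
Closure: {fragile_item, labeled, manifest_closed, priority_ship, restock_request, shipped, stock_available} — 7 facts.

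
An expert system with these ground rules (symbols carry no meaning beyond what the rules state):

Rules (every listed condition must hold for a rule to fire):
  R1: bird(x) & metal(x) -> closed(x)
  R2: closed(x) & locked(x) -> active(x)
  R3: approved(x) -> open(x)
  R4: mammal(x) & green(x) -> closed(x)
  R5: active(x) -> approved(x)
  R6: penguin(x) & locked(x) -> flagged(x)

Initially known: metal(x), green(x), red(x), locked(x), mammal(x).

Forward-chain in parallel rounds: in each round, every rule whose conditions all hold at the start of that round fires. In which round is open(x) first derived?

Round 1 — R4, derive closed(x).
Round 2 — R2, derive active(x).
Round 3 — R5, derive approved(x).
Round 4 — R3, derive open(x).
open(x) first appears in round 4.

4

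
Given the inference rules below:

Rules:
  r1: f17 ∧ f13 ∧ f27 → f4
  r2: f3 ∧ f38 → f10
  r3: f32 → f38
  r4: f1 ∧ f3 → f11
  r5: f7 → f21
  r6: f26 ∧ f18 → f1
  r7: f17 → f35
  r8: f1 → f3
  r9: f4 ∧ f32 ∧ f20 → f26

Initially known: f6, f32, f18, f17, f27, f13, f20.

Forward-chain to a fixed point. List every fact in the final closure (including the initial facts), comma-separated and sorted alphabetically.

f1, f10, f11, f13, f17, f18, f20, f26, f27, f3, f32, f35, f38, f4, f6

Round 1 — r1, r3, r7, derive f4, f38, f35.
Round 2 — r9, derive f26.
Round 3 — r6, derive f1.
Round 4 — r8, derive f3.
Round 5 — r2, r4, derive f10, f11.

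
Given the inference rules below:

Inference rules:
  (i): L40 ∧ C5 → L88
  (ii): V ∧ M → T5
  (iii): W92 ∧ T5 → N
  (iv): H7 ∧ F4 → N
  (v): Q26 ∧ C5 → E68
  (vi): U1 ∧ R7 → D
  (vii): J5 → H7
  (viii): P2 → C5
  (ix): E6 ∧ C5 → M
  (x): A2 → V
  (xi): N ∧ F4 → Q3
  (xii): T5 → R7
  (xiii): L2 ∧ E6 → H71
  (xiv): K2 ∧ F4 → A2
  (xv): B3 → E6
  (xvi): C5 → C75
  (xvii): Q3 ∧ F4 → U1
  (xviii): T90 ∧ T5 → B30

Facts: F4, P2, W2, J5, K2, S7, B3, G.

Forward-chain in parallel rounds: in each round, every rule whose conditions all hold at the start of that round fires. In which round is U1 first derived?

4

Round 1 — (vii), (viii), (xiv), (xv), derive H7, C5, A2, E6.
Round 2 — (iv), (ix), (x), (xvi), derive N, M, V, C75.
Round 3 — (ii), (xi), derive T5, Q3.
Round 4 — (xii), (xvii), derive R7, U1.
U1 first appears in round 4.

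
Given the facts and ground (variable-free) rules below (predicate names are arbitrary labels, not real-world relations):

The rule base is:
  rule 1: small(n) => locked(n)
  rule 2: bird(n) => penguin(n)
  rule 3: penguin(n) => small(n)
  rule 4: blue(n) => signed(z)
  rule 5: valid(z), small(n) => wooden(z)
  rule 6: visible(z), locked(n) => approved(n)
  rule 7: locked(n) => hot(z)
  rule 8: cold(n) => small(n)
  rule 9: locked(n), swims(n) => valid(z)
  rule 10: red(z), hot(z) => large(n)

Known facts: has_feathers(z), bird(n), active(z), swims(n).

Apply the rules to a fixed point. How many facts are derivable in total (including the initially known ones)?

10

Round 1: rule 2 [bird(n) => penguin(n)]. New: penguin(n).
Round 2: rule 3 [penguin(n) => small(n)]. New: small(n).
Round 3: rule 1 [small(n) => locked(n)]. New: locked(n).
Round 4: rule 7 [locked(n) => hot(z)]; rule 9 [locked(n), swims(n) => valid(z)]. New: hot(z), valid(z).
Round 5: rule 5 [valid(z), small(n) => wooden(z)]. New: wooden(z).
Closure: {active(z), bird(n), has_feathers(z), hot(z), locked(n), penguin(n), small(n), swims(n), valid(z), wooden(z)} — 10 facts.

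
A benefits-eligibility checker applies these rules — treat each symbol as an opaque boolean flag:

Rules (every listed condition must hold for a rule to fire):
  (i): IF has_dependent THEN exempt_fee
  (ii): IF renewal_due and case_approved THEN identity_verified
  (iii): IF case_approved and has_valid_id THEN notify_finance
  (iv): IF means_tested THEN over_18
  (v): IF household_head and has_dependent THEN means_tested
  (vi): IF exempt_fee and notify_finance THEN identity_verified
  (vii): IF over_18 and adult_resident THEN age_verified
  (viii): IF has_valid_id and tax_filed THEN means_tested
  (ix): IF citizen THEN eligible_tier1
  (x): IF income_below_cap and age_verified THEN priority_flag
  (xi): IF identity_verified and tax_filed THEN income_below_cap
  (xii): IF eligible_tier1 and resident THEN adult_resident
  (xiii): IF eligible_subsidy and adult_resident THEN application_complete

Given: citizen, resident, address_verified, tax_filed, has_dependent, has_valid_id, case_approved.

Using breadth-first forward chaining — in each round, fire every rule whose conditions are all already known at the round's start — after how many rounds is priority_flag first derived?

Round 1 — (i), (iii), (viii), (ix), derive exempt_fee, notify_finance, means_tested, eligible_tier1.
Round 2 — (iv), (vi), (xii), derive over_18, identity_verified, adult_resident.
Round 3 — (vii), (xi), derive age_verified, income_below_cap.
Round 4 — (x), derive priority_flag.
priority_flag first appears in round 4.

4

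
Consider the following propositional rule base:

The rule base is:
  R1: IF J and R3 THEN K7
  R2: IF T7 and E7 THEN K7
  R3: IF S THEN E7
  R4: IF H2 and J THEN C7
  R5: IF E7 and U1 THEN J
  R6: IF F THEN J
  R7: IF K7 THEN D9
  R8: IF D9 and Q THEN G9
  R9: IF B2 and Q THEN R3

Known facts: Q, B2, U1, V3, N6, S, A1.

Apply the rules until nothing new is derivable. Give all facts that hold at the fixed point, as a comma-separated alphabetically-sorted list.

A1, B2, D9, E7, G9, J, K7, N6, Q, R3, S, U1, V3

[1] R3 [IF S THEN E7]; R9 [IF B2 and Q THEN R3]. ⇒ new: E7, R3.
[2] R5 [IF E7 and U1 THEN J]. ⇒ new: J.
[3] R1 [IF J and R3 THEN K7]. ⇒ new: K7.
[4] R7 [IF K7 THEN D9]. ⇒ new: D9.
[5] R8 [IF D9 and Q THEN G9]. ⇒ new: G9.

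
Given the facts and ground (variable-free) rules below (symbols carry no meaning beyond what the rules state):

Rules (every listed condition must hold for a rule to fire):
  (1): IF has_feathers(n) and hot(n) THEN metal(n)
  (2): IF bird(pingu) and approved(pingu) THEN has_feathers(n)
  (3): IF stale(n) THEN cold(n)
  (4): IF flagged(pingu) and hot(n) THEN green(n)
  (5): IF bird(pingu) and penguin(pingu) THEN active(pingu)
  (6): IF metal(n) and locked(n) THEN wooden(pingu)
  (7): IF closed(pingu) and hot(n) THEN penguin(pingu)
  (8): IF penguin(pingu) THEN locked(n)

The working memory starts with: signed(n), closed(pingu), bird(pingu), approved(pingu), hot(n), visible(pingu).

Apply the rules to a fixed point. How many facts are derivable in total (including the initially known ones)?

12

Round 1 fires (2), (7), giving has_feathers(n), penguin(pingu).
Round 2 fires (1), (5), (8), giving metal(n), active(pingu), locked(n).
Round 3 fires (6), giving wooden(pingu).
Closure: {active(pingu), approved(pingu), bird(pingu), closed(pingu), has_feathers(n), hot(n), locked(n), metal(n), penguin(pingu), signed(n), visible(pingu), wooden(pingu)} — 12 facts.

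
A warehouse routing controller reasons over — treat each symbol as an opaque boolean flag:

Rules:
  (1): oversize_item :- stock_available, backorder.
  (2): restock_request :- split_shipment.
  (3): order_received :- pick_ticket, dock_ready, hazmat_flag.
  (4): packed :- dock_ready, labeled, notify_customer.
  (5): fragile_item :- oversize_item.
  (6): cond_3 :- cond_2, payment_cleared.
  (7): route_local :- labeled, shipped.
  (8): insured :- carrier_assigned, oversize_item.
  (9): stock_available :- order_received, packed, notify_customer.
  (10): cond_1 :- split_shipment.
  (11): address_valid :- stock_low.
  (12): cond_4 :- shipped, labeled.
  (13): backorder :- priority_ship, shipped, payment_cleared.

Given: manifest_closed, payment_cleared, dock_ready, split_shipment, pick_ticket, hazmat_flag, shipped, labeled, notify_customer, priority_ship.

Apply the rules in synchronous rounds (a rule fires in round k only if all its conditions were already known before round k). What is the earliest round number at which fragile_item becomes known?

[1] (2) [restock_request :- split_shipment.]; (3) [order_received :- pick_ticket, dock_ready, hazmat_flag.]; (4) [packed :- dock_ready, labeled, notify_customer.]; (7) [route_local :- labeled, shipped.]; (10) [cond_1 :- split_shipment.]; (12) [cond_4 :- shipped, labeled.]; (13) [backorder :- priority_ship, shipped, payment_cleared.]. ⇒ new: restock_request, order_received, packed, route_local, cond_1, cond_4, backorder.
[2] (9) [stock_available :- order_received, packed, notify_customer.]. ⇒ new: stock_available.
[3] (1) [oversize_item :- stock_available, backorder.]. ⇒ new: oversize_item.
[4] (5) [fragile_item :- oversize_item.]. ⇒ new: fragile_item.
fragile_item first appears in round 4.

4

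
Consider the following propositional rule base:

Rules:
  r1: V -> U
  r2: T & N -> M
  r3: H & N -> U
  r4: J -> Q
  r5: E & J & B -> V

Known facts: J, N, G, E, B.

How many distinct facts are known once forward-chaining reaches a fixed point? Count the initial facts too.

8

Round 1: r4 [J -> Q]; r5 [E & J & B -> V]. Adds Q, V.
Round 2: r1 [V -> U]. Adds U.
Closure: {B, E, G, J, N, Q, U, V} — 8 facts.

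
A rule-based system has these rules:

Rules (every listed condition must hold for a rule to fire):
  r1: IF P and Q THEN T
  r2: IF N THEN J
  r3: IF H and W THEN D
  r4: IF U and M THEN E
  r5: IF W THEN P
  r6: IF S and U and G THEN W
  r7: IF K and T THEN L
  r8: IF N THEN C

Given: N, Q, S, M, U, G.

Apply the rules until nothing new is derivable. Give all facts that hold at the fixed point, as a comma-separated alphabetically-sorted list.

Round 1: r2 [IF N THEN J]; r4 [IF U and M THEN E]; r6 [IF S and U and G THEN W]; r8 [IF N THEN C]. New: J, E, W, C.
Round 2: r5 [IF W THEN P]. New: P.
Round 3: r1 [IF P and Q THEN T]. New: T.

C, E, G, J, M, N, P, Q, S, T, U, W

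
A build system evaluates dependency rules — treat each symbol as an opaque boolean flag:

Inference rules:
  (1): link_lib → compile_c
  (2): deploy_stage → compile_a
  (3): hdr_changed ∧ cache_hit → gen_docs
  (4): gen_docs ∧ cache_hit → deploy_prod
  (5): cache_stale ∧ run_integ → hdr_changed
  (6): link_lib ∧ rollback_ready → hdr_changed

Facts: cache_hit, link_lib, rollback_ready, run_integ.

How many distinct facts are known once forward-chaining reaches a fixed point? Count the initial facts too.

Round 1: (1) [link_lib → compile_c]; (6) [link_lib ∧ rollback_ready → hdr_changed]. Adds compile_c, hdr_changed.
Round 2: (3) [hdr_changed ∧ cache_hit → gen_docs]. Adds gen_docs.
Round 3: (4) [gen_docs ∧ cache_hit → deploy_prod]. Adds deploy_prod.
Closure: {cache_hit, compile_c, deploy_prod, gen_docs, hdr_changed, link_lib, rollback_ready, run_integ} — 8 facts.

8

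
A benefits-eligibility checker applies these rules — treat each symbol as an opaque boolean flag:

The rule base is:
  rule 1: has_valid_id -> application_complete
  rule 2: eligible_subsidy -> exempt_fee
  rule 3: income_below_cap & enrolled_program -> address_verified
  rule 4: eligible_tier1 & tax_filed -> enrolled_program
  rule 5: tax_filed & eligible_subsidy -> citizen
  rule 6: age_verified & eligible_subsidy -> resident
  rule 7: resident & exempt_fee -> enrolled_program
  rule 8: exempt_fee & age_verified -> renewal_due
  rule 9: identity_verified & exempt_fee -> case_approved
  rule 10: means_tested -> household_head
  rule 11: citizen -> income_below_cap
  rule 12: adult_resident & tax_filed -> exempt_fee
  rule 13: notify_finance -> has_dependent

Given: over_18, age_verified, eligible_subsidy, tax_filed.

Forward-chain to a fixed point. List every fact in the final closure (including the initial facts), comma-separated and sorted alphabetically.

[1] rule 2 [eligible_subsidy -> exempt_fee]; rule 5 [tax_filed & eligible_subsidy -> citizen]; rule 6 [age_verified & eligible_subsidy -> resident]. ⇒ new: exempt_fee, citizen, resident.
[2] rule 7 [resident & exempt_fee -> enrolled_program]; rule 8 [exempt_fee & age_verified -> renewal_due]; rule 11 [citizen -> income_below_cap]. ⇒ new: enrolled_program, renewal_due, income_below_cap.
[3] rule 3 [income_below_cap & enrolled_program -> address_verified]. ⇒ new: address_verified.

address_verified, age_verified, citizen, eligible_subsidy, enrolled_program, exempt_fee, income_below_cap, over_18, renewal_due, resident, tax_filed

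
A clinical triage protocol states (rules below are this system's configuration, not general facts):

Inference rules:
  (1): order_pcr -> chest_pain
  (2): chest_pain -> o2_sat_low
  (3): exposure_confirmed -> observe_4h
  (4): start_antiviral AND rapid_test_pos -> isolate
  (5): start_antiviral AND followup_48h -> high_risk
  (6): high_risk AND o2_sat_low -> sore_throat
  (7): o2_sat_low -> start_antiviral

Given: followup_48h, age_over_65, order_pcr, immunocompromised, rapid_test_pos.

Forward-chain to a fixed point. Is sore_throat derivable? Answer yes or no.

yes

Round 1: (1) [order_pcr -> chest_pain]. New: chest_pain.
Round 2: (2) [chest_pain -> o2_sat_low]. New: o2_sat_low.
Round 3: (7) [o2_sat_low -> start_antiviral]. New: start_antiviral.
Round 4: (4) [start_antiviral AND rapid_test_pos -> isolate]; (5) [start_antiviral AND followup_48h -> high_risk]. New: isolate, high_risk.
Round 5: (6) [high_risk AND o2_sat_low -> sore_throat]. New: sore_throat.
sore_throat appears in round 5, so it is derivable.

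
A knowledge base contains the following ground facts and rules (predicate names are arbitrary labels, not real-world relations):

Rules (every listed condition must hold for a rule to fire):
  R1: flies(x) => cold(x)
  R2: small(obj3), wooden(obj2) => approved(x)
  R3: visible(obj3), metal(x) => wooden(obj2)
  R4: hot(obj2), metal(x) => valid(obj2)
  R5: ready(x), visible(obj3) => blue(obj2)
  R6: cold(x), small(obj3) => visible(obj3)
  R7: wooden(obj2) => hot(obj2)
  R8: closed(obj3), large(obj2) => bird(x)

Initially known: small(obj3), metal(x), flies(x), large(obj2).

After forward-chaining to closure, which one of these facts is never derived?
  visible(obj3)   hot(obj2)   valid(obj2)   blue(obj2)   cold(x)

Round 1 fires R1, giving cold(x).
Round 2 fires R6, giving visible(obj3).
Round 3 fires R3, giving wooden(obj2).
Round 4 fires R2, R7, giving approved(x), hot(obj2).
Round 5 fires R4, giving valid(obj2).
Derived: cold(x) (round 1), valid(obj2) (round 5), hot(obj2) (round 4), visible(obj3) (round 2). blue(obj2) never appears in any round.

blue(obj2)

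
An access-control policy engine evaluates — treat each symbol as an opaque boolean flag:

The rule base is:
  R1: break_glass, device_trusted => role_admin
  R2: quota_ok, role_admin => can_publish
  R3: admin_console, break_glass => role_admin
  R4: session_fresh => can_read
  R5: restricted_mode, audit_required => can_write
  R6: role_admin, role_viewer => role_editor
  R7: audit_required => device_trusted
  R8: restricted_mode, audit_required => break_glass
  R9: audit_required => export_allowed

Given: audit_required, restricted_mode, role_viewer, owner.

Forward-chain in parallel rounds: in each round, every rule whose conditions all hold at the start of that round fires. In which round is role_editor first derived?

Round 1: R5 [restricted_mode, audit_required => can_write]; R7 [audit_required => device_trusted]; R8 [restricted_mode, audit_required => break_glass]; R9 [audit_required => export_allowed]. New: can_write, device_trusted, break_glass, export_allowed.
Round 2: R1 [break_glass, device_trusted => role_admin]. New: role_admin.
Round 3: R6 [role_admin, role_viewer => role_editor]. New: role_editor.
role_editor first appears in round 3.

3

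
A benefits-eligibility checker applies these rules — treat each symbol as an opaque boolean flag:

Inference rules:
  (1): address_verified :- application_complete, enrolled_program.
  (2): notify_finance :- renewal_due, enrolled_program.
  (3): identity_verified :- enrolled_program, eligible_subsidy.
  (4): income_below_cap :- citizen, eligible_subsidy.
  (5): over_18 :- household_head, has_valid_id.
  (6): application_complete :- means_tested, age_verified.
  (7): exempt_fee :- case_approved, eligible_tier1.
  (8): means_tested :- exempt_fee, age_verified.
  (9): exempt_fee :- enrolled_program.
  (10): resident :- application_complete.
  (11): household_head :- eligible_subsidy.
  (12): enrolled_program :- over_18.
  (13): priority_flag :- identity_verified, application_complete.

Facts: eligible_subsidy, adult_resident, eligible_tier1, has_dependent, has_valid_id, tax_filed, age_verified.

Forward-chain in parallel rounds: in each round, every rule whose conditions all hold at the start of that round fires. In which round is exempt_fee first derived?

Round 1: (11) [household_head :- eligible_subsidy.]. New: household_head.
Round 2: (5) [over_18 :- household_head, has_valid_id.]. New: over_18.
Round 3: (12) [enrolled_program :- over_18.]. New: enrolled_program.
Round 4: (3) [identity_verified :- enrolled_program, eligible_subsidy.]; (9) [exempt_fee :- enrolled_program.]. New: identity_verified, exempt_fee.
exempt_fee first appears in round 4.

4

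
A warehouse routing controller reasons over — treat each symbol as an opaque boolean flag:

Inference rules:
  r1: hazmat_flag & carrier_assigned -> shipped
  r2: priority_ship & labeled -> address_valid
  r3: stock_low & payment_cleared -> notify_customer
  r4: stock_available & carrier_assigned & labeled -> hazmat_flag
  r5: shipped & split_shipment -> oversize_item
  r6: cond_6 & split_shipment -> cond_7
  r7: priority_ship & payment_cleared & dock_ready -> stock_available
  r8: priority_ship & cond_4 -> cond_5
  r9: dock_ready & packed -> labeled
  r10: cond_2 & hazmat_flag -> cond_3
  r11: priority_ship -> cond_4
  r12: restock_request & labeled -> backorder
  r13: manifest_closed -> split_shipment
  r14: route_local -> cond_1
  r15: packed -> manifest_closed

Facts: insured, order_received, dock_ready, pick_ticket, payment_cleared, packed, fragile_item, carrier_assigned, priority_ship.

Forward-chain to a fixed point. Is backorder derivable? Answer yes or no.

Round 1 — r7, r9, r11, r15, derive stock_available, labeled, cond_4, manifest_closed.
Round 2 — r2, r4, r8, r13, derive address_valid, hazmat_flag, cond_5, split_shipment.
Round 3 — r1, derive shipped.
Round 4 — r5, derive oversize_item.
Fixed point reached. backorder is concluded only by r12; r12 needs restock_request (never derived).

no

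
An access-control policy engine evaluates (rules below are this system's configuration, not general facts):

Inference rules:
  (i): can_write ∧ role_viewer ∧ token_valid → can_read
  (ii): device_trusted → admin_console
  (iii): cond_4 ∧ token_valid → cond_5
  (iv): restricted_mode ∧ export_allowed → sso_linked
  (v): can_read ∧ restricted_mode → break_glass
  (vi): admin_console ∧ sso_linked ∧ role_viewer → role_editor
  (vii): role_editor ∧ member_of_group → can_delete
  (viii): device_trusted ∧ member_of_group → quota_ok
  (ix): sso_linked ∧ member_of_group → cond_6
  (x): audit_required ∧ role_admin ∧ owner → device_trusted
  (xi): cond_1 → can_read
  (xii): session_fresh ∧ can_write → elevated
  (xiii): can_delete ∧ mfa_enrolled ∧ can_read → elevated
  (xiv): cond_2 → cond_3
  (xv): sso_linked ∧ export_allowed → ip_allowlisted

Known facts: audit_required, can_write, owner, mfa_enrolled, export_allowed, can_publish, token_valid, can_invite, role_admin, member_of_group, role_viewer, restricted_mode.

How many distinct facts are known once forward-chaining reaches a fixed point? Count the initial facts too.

23

Round 1: (i) [can_write ∧ role_viewer ∧ token_valid → can_read]; (iv) [restricted_mode ∧ export_allowed → sso_linked]; (x) [audit_required ∧ role_admin ∧ owner → device_trusted]. Adds can_read, sso_linked, device_trusted.
Round 2: (ii) [device_trusted → admin_console]; (v) [can_read ∧ restricted_mode → break_glass]; (viii) [device_trusted ∧ member_of_group → quota_ok]; (ix) [sso_linked ∧ member_of_group → cond_6]; (xv) [sso_linked ∧ export_allowed → ip_allowlisted]. Adds admin_console, break_glass, quota_ok, cond_6, ip_allowlisted.
Round 3: (vi) [admin_console ∧ sso_linked ∧ role_viewer → role_editor]. Adds role_editor.
Round 4: (vii) [role_editor ∧ member_of_group → can_delete]. Adds can_delete.
Round 5: (xiii) [can_delete ∧ mfa_enrolled ∧ can_read → elevated]. Adds elevated.
Closure: {admin_console, audit_required, break_glass, can_delete, can_invite, can_publish, can_read, can_write, cond_6, device_trusted, elevated, export_allowed, ip_allowlisted, member_of_group, mfa_enrolled, owner, quota_ok, restricted_mode, role_admin, role_editor, role_viewer, sso_linked, token_valid} — 23 facts.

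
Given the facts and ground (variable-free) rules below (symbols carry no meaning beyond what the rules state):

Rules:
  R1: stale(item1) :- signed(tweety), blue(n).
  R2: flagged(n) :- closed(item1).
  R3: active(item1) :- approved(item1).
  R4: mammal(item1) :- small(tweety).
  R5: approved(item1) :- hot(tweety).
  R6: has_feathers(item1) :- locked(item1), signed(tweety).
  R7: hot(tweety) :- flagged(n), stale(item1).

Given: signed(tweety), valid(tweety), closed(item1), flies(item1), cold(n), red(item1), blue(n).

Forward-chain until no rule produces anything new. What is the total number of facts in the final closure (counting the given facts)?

12

Round 1: R1 [stale(item1) :- signed(tweety), blue(n).]; R2 [flagged(n) :- closed(item1).]. Adds stale(item1), flagged(n).
Round 2: R7 [hot(tweety) :- flagged(n), stale(item1).]. Adds hot(tweety).
Round 3: R5 [approved(item1) :- hot(tweety).]. Adds approved(item1).
Round 4: R3 [active(item1) :- approved(item1).]. Adds active(item1).
Closure: {active(item1), approved(item1), blue(n), closed(item1), cold(n), flagged(n), flies(item1), hot(tweety), red(item1), signed(tweety), stale(item1), valid(tweety)} — 12 facts.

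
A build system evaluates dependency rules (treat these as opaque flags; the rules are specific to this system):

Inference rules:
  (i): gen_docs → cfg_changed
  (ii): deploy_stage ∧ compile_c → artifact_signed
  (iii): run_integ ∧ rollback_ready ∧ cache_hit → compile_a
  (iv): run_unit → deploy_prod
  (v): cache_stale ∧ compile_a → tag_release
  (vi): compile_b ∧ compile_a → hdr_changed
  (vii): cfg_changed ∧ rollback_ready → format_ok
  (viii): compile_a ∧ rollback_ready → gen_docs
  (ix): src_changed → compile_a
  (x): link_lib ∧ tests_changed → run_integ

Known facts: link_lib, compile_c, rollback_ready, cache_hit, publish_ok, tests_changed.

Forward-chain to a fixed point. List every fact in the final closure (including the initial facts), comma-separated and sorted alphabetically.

cache_hit, cfg_changed, compile_a, compile_c, format_ok, gen_docs, link_lib, publish_ok, rollback_ready, run_integ, tests_changed

Round 1: (x) [link_lib ∧ tests_changed → run_integ]. Adds run_integ.
Round 2: (iii) [run_integ ∧ rollback_ready ∧ cache_hit → compile_a]. Adds compile_a.
Round 3: (viii) [compile_a ∧ rollback_ready → gen_docs]. Adds gen_docs.
Round 4: (i) [gen_docs → cfg_changed]. Adds cfg_changed.
Round 5: (vii) [cfg_changed ∧ rollback_ready → format_ok]. Adds format_ok.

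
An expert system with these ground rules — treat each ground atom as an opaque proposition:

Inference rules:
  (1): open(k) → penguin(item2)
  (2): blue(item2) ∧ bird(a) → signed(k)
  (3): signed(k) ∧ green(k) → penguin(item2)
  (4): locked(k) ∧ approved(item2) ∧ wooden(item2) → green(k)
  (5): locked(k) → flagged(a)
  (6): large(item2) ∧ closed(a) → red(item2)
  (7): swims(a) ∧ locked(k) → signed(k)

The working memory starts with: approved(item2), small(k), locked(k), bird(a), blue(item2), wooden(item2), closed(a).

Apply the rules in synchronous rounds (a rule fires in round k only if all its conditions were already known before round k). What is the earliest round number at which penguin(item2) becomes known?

Round 1 — (2), (4), (5), derive signed(k), green(k), flagged(a).
Round 2 — (3), derive penguin(item2).
penguin(item2) first appears in round 2.

2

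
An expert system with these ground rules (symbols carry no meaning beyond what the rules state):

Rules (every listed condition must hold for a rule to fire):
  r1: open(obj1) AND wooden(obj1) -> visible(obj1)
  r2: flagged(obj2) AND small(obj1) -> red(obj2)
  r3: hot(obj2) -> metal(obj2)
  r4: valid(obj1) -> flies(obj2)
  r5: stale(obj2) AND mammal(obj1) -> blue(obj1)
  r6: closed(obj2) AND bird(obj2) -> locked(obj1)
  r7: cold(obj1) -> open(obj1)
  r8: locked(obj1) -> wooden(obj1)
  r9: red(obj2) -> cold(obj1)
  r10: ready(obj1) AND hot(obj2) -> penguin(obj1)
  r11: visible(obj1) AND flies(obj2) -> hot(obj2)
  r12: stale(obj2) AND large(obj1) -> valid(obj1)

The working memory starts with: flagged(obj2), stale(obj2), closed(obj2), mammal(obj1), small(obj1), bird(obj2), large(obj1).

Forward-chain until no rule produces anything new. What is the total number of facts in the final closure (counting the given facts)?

Round 1: r2 [flagged(obj2) AND small(obj1) -> red(obj2)]; r5 [stale(obj2) AND mammal(obj1) -> blue(obj1)]; r6 [closed(obj2) AND bird(obj2) -> locked(obj1)]; r12 [stale(obj2) AND large(obj1) -> valid(obj1)]. New: red(obj2), blue(obj1), locked(obj1), valid(obj1).
Round 2: r4 [valid(obj1) -> flies(obj2)]; r8 [locked(obj1) -> wooden(obj1)]; r9 [red(obj2) -> cold(obj1)]. New: flies(obj2), wooden(obj1), cold(obj1).
Round 3: r7 [cold(obj1) -> open(obj1)]. New: open(obj1).
Round 4: r1 [open(obj1) AND wooden(obj1) -> visible(obj1)]. New: visible(obj1).
Round 5: r11 [visible(obj1) AND flies(obj2) -> hot(obj2)]. New: hot(obj2).
Round 6: r3 [hot(obj2) -> metal(obj2)]. New: metal(obj2).
Closure: {bird(obj2), blue(obj1), closed(obj2), cold(obj1), flagged(obj2), flies(obj2), hot(obj2), large(obj1), locked(obj1), mammal(obj1), metal(obj2), open(obj1), red(obj2), small(obj1), stale(obj2), valid(obj1), visible(obj1), wooden(obj1)} — 18 facts.

18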